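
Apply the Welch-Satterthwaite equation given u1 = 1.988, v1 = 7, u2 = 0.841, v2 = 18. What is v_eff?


uc = sqrt(u1^2 + u2^2) = sqrt(1.988^2 + 0.841^2) = 2.1585701
v_eff = uc^4 / (u1^4/v1 + u2^4/v2)
= 2.1585701^4 / (1.988^4/7 + 0.841^4/18)
= 21.71024 / 2.2591404
v_eff = 9.6100

9.6100


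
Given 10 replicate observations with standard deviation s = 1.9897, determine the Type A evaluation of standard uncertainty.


u_A = s / sqrt(n)
u_A = 1.9897 / sqrt(10)
u_A = 1.9897 / 3.1622777
u_A = 0.6292

0.6292


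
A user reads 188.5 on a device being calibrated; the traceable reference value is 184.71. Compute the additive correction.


Correction = standard - reading
= 184.71 - 188.5
= -3.7900

-3.7900


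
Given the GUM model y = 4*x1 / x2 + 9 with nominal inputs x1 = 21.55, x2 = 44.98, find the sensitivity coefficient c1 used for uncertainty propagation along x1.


y = 4*x1 / x2 + 9
dy/dx1 = 4/x2
Evaluate at x2 = 44.98: c1 = 4 / 44.98
c1 = 0.0889

0.0889


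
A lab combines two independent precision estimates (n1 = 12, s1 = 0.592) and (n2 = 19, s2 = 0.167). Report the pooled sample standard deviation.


s_p = sqrt(((n1-1)*s1^2 + (n2-1)*s2^2) / (n1+n2-2))
numerator = (12-1)*0.592^2 + (19-1)*0.167^2 = 3.855104 + 0.502002 = 4.357106
denominator = 12 + 19 - 2 = 29
s_p^2 = 4.357106 / 29 = 0.15024503
s_p = sqrt(0.15024503) = 0.3876

0.3876


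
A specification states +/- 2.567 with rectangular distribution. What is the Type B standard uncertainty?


u_B = half_width / sqrt(3)
u_B = 2.567 / 1.7320508
u_B = 1.4821

1.4821


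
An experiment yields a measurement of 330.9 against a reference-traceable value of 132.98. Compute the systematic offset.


Systematic error = measured - true
= 330.9 - 132.98
= 197.9200

197.9200


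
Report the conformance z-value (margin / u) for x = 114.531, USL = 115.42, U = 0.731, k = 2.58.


u = U / k = 0.731 / 2.58 = 0.28333333
margin = |USL - x| = |115.42 - 114.531| = 0.889
z = margin / u = 0.889 / 0.28333333
z = 3.1376

3.1376


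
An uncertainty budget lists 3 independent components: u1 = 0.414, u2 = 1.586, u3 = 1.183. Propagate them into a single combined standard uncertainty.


uc = sqrt(0.414^2 + 1.586^2 + 1.183^2)
uc = sqrt(4.086281)
uc = 2.0215

2.0215


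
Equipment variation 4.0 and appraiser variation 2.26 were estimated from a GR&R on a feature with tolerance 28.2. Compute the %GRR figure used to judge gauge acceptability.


GRR = sqrt(EV^2 + AV^2) = sqrt(4.0^2 + 2.26^2) = 4.5943008
%GRR = GRR / tol * 100 = 4.5943008 / 28.2 * 100
%GRR = 16.2918

16.2918


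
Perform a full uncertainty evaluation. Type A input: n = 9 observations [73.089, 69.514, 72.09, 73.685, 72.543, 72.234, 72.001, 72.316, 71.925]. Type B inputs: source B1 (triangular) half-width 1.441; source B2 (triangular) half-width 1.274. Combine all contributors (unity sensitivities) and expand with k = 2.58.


mean = (73.089 + 69.514 + 72.09 + 73.685 + 72.543 + 72.234 + 72.001 + 72.316 + 71.925) / 9 = 72.15522222
s = sqrt(sum((x - mean)^2)/(n-1)) = 1.143005
u_A = s / sqrt(n) = 1.143005 / sqrt(9) = 0.38100167
u_B1 = 1.441 / sqrt(6) = 0.58828579
u_B2 = 1.274 / sqrt(6) = 0.52010832
uc = sqrt(0.38100167^2 + 0.58828579^2 + 0.52010832^2) = 0.87278583
U = k * uc = 2.58 * 0.87278583
U = 2.2518

2.2518


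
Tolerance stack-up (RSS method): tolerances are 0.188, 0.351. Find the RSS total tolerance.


RSS = sqrt(0.188^2 + 0.351^2)
= sqrt(0.158545)
= 0.3982

0.3982


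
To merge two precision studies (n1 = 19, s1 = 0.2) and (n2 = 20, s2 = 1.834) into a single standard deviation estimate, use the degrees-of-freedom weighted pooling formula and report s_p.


s_p = sqrt(((n1-1)*s1^2 + (n2-1)*s2^2) / (n1+n2-2))
numerator = (19-1)*0.2^2 + (20-1)*1.834^2 = 0.72 + 63.907564 = 64.627564
denominator = 19 + 20 - 2 = 37
s_p^2 = 64.627564 / 37 = 1.7466909
s_p = sqrt(1.7466909) = 1.3216

1.3216


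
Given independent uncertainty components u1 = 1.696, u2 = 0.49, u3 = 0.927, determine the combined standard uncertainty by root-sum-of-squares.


uc = sqrt(1.696^2 + 0.49^2 + 0.927^2)
uc = sqrt(3.975845)
uc = 1.9940

1.9940


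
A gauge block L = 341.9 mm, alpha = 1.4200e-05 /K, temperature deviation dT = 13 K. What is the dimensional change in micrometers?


dL = L * alpha * dT
= 341.9 * 1.4200e-05 * 13
= 0.0631147 mm
dL_um = 0.0631147 * 1000 = 63.1147 um

63.1147


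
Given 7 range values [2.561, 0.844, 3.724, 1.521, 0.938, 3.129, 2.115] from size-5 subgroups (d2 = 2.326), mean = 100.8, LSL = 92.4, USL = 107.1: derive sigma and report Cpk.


R_bar = (2.561 + 0.844 + 3.724 + 1.521 + 0.938 + 3.129 + 2.115) / 7 = 2.1188571
sigma = R_bar / d2 = 2.1188571 / 2.326 = 0.91094458
Cp = (USL - LSL)/(6*sigma) = (107.1 - 92.4)/(6*0.91094458) = 2.6895
Cpu = (107.1 - 100.8)/(3*0.91094458) = 2.3053
Cpl = (100.8 - 92.4)/(3*0.91094458) = 3.0737
Cpk = min(Cpu, Cpl) = 2.3053

2.3053


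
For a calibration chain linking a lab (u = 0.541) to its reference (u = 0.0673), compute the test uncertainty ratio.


TUR = u_lab / u_ref
= 0.541 / 0.0673
= 8.0386

8.0386


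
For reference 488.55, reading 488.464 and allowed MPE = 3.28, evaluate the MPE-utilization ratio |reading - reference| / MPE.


e = indication - reference = 488.464 - 488.55 = -0.0860
|e| = 0.0860
ratio = |e| / MPE = 0.0860 / 3.28
ratio = 0.0262

0.0262


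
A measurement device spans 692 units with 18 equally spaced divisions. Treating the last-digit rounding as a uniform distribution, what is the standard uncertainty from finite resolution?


resolution = range / divisions
resolution = 692 / 18 = 38.444444
u_res = resolution / (2*sqrt(3))
u_res = 38.444444 / 3.4641016
u_res = 11.0980

11.0980


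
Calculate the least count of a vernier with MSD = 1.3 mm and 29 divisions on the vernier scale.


LC = MSD / n_div
= 1.3 / 29
= 0.0448

0.0448


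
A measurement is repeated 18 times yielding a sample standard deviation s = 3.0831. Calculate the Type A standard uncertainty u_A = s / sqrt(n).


u_A = s / sqrt(n)
u_A = 3.0831 / sqrt(18)
u_A = 3.0831 / 4.2426407
u_A = 0.7267

0.7267


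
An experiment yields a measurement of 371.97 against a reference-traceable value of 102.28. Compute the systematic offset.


Systematic error = measured - true
= 371.97 - 102.28
= 269.6900

269.6900


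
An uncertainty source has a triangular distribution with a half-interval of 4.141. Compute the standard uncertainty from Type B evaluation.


u_B = half_width / sqrt(6)
u_B = 4.141 / 2.4494897
u_B = 1.6906

1.6906


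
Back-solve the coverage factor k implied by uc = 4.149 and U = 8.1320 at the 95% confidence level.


k = U / uc
k = 8.1320 / 4.149
k = 1.96

1.96


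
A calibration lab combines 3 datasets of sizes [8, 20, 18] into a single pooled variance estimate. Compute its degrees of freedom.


nu = sum_i (n_i - 1)
nu = ((8 - 1) + (20 - 1) + (18 - 1))
nu = 7 + 19 + 17
nu = 43

43


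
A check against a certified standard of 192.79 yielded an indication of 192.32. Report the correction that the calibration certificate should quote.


Correction = standard - reading
= 192.79 - 192.32
= 0.4700

0.4700


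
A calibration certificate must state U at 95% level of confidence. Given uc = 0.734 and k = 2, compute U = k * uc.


U = k * uc
U = 2 * 0.734
U = 1.4680

1.4680


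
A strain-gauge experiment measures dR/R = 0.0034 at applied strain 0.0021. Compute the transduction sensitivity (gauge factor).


GF = (dR/R) / epsilon
= 0.0034 / 0.0021
= 1.6190

1.6190


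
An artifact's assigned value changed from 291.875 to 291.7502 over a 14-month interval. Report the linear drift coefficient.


rate = (v2 - v1) / months
= (291.7502 - 291.875) / 14
= -0.1248 / 14
= -0.0089

-0.0089


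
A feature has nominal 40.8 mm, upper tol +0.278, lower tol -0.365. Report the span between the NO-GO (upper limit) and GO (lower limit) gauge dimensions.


GO = nominal - lower_tol (smallest hole = maximum material condition)
GO = 40.8 - 0.365 = 40.435
NO-GO = nominal + upper_tol (largest hole = least material condition)
NO-GO = 40.8 + 0.278 = 41.078
spread = NO-GO - GO = 41.078 - 40.435 = 0.6430

0.6430


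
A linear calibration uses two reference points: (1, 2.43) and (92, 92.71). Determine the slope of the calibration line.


slope = (y2 - y1) / (x2 - x1)
= (92.71 - 2.43) / (92 - 1)
= 90.2800 / 91
= 0.9921

0.9921


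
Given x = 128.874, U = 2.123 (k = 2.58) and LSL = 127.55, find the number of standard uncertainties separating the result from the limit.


u = U / k = 2.123 / 2.58 = 0.82286822
margin = |LSL - x| = |127.55 - 128.874| = 1.324
z = margin / u = 1.324 / 0.82286822
z = 1.6090

1.6090


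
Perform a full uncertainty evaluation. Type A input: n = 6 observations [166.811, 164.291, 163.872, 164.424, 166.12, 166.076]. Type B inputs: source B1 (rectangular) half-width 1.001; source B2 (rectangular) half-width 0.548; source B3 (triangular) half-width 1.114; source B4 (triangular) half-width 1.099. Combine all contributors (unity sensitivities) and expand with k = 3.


mean = (166.811 + 164.291 + 163.872 + 164.424 + 166.12 + 166.076) / 6 = 165.2656667
s = sqrt(sum((x - mean)^2)/(n-1)) = 1.2145176
u_A = s / sqrt(n) = 1.2145176 / sqrt(6) = 0.49582473
u_B1 = 1.001 / sqrt(3) = 0.57792762
u_B2 = 0.548 / sqrt(3) = 0.31638795
u_B3 = 1.114 / sqrt(6) = 0.4547886
u_B4 = 1.099 / sqrt(6) = 0.44866487
uc = sqrt(0.49582473^2 + 0.57792762^2 + 0.31638795^2 + 0.4547886^2 + 0.44866487^2) = 1.0431091
U = k * uc = 3 * 1.0431091
U = 3.1293

3.1293


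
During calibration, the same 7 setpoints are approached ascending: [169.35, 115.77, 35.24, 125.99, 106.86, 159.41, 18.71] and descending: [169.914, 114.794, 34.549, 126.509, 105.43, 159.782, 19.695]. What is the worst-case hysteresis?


|169.35 - 169.914| = 0.5640
|115.77 - 114.794| = 0.9760
|35.24 - 34.549| = 0.6910
|125.99 - 126.509| = 0.5190
|106.86 - 105.43| = 1.4300
|159.41 - 159.782| = 0.3720
|18.71 - 19.695| = 0.9850
hysteresis = max(diffs) = 1.4300

1.4300


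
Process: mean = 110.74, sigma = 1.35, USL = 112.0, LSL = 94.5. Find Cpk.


Cpu = (USL - mean) / (3*sigma) = (112.0 - 110.74) / (3*1.35) = 0.3111
Cpl = (mean - LSL) / (3*sigma) = (110.74 - 94.5) / (3*1.35) = 4.0099
Cpk = min(Cpu, Cpl) = 0.3111

0.3111


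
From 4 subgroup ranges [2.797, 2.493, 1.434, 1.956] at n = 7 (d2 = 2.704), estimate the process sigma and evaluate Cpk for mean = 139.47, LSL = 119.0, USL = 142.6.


R_bar = (2.797 + 2.493 + 1.434 + 1.956) / 4 = 2.17
sigma = R_bar / d2 = 2.17 / 2.704 = 0.80251479
Cp = (USL - LSL)/(6*sigma) = (142.6 - 119.0)/(6*0.80251479) = 4.9013
Cpu = (142.6 - 139.47)/(3*0.80251479) = 1.3001
Cpl = (139.47 - 119.0)/(3*0.80251479) = 8.5024
Cpk = min(Cpu, Cpl) = 1.3001

1.3001


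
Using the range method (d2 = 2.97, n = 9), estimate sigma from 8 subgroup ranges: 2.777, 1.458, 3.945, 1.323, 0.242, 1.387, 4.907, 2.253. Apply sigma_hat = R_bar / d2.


R_bar = (2.777 + 1.458 + 3.945 + 1.323 + 0.242 + 1.387 + 4.907 + 2.253) / 8
R_bar = 18.292 / 8 = 2.2865
sigma_hat = R_bar / d2 = 2.2865 / 2.97 = 0.7699

0.7699


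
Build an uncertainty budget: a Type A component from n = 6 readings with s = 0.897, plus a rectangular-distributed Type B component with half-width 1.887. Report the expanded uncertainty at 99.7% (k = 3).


u_A = s / sqrt(n) = 0.897 / sqrt(6) = 0.36619872
u_B = half_width / sqrt(3) = 1.887 / sqrt(3) = 1.08946
uc = sqrt(u_A^2 + u_B^2) = sqrt(0.36619872^2 + 1.08946^2) = 1.1493583
U = k * uc = 3 * 1.1493583
U = 3.4481

3.4481


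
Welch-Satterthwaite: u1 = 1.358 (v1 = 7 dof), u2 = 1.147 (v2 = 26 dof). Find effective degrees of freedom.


uc = sqrt(u1^2 + u2^2) = sqrt(1.358^2 + 1.147^2) = 1.777575
v_eff = uc^4 / (u1^4/v1 + u2^4/v2)
= 1.777575^4 / (1.358^4/7 + 1.147^4/26)
= 9.9841647 / 0.55241896
v_eff = 18.0735

18.0735


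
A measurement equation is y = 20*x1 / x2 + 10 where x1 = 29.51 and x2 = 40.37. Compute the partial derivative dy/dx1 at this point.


y = 20*x1 / x2 + 10
dy/dx1 = 20/x2
Evaluate at x2 = 40.37: c1 = 20 / 40.37
c1 = 0.4954

0.4954


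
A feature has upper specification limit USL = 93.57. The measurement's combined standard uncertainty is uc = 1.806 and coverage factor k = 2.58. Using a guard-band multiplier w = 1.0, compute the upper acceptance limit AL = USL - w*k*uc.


U = k * uc = 2.58 * 1.806 = 4.65948
guard band g = w * U = 1.0 * 4.65948 = 4.65948
AL = USL - g = 93.57 - 4.65948
AL = 88.9105

88.9105


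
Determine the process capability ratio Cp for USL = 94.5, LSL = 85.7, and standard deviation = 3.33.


Cp = (USL - LSL) / (6 * sigma)
= (94.5 - 85.7) / (6 * 3.33)
= 8.8000 / 19.9800
= 0.4404

0.4404


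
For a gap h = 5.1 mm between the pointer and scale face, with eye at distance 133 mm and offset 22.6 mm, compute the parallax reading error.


error = h * offset / d
= 5.1 * 22.6 / 133
= 0.8666

0.8666


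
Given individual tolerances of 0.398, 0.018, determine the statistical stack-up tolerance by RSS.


RSS = sqrt(0.398^2 + 0.018^2)
= sqrt(0.158728)
= 0.3984

0.3984


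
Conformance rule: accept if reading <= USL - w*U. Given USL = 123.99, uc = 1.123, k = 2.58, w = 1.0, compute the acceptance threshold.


U = k * uc = 2.58 * 1.123 = 2.89734
guard band g = w * U = 1.0 * 2.89734 = 2.89734
AL = USL - g = 123.99 - 2.89734
AL = 121.0927

121.0927


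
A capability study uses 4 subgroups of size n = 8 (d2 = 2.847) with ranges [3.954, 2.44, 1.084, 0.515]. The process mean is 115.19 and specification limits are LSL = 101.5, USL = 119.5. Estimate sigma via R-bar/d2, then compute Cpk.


R_bar = (3.954 + 2.44 + 1.084 + 0.515) / 4 = 1.99825
sigma = R_bar / d2 = 1.99825 / 2.847 = 0.70187917
Cp = (USL - LSL)/(6*sigma) = (119.5 - 101.5)/(6*0.70187917) = 4.2742
Cpu = (119.5 - 115.19)/(3*0.70187917) = 2.0469
Cpl = (115.19 - 101.5)/(3*0.70187917) = 6.5016
Cpk = min(Cpu, Cpl) = 2.0469

2.0469


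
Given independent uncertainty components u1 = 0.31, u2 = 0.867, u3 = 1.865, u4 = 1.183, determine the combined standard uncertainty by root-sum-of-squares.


uc = sqrt(0.31^2 + 0.867^2 + 1.865^2 + 1.183^2)
uc = sqrt(5.725503)
uc = 2.3928

2.3928


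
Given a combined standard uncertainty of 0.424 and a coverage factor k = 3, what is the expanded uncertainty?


U = k * uc
U = 3 * 0.424
U = 1.2720

1.2720


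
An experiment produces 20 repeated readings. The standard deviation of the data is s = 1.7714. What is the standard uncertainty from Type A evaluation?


u_A = s / sqrt(n)
u_A = 1.7714 / sqrt(20)
u_A = 1.7714 / 4.472136
u_A = 0.3961

0.3961


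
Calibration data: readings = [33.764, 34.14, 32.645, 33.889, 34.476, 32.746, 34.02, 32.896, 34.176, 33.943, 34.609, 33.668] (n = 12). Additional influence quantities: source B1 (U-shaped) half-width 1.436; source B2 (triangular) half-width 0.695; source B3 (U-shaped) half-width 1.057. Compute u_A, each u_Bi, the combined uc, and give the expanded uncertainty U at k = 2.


mean = (33.764 + 34.14 + 32.645 + 33.889 + 34.476 + 32.746 + 34.02 + 32.896 + 34.176 + 33.943 + 34.609 + 33.668) / 12 = 33.74766667
s = sqrt(sum((x - mean)^2)/(n-1)) = 0.65318901
u_A = s / sqrt(n) = 0.65318901 / sqrt(12) = 0.18855943
u_B1 = 1.436 / sqrt(2) = 1.0154053
u_B2 = 0.695 / sqrt(6) = 0.28373256
u_B3 = 1.057 / sqrt(2) = 0.74741187
uc = sqrt(0.18855943^2 + 1.0154053^2 + 0.28373256^2 + 0.74741187^2) = 1.3060365
U = k * uc = 2 * 1.3060365
U = 2.6121

2.6121


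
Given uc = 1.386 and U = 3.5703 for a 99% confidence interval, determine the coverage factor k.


k = U / uc
k = 3.5703 / 1.386
k = 2.576

2.576


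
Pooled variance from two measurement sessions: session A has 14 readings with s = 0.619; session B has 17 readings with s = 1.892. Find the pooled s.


s_p = sqrt(((n1-1)*s1^2 + (n2-1)*s2^2) / (n1+n2-2))
numerator = (14-1)*0.619^2 + (17-1)*1.892^2 = 4.981093 + 57.274624 = 62.255717
denominator = 14 + 17 - 2 = 29
s_p^2 = 62.255717 / 29 = 2.1467489
s_p = sqrt(2.1467489) = 1.4652

1.4652


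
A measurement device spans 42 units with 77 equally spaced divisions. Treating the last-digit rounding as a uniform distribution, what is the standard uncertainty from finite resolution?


resolution = range / divisions
resolution = 42 / 77 = 0.54545455
u_res = resolution / (2*sqrt(3))
u_res = 0.54545455 / 3.4641016
u_res = 0.1575

0.1575


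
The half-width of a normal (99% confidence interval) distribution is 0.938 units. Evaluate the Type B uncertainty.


u_B = half_width / 2.576
u_B = 0.938 / 2.576
u_B = 0.3641

0.3641


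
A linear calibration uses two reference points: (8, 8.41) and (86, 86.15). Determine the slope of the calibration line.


slope = (y2 - y1) / (x2 - x1)
= (86.15 - 8.41) / (86 - 8)
= 77.7400 / 78
= 0.9967

0.9967


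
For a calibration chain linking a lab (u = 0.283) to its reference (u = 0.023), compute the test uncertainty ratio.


TUR = u_lab / u_ref
= 0.283 / 0.023
= 12.3043

12.3043


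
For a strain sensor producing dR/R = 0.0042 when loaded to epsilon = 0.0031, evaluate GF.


GF = (dR/R) / epsilon
= 0.0042 / 0.0031
= 1.3548

1.3548


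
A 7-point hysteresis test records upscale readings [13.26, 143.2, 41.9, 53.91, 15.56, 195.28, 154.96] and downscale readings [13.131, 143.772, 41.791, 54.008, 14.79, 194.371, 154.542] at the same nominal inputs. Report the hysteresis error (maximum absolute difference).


|13.26 - 13.131| = 0.1290
|143.2 - 143.772| = 0.5720
|41.9 - 41.791| = 0.1090
|53.91 - 54.008| = 0.0980
|15.56 - 14.79| = 0.7700
|195.28 - 194.371| = 0.9090
|154.96 - 154.542| = 0.4180
hysteresis = max(diffs) = 0.9090

0.9090


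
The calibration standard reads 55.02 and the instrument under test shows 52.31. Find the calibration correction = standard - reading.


Correction = standard - reading
= 55.02 - 52.31
= 2.7100

2.7100


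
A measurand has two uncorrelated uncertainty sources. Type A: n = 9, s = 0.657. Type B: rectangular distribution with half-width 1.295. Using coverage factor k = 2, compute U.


u_A = s / sqrt(n) = 0.657 / sqrt(9) = 0.219
u_B = half_width / sqrt(3) = 1.295 / sqrt(3) = 0.7476686
uc = sqrt(u_A^2 + u_B^2) = sqrt(0.219^2 + 0.7476686^2) = 0.77908237
U = k * uc = 2 * 0.77908237
U = 1.5582

1.5582


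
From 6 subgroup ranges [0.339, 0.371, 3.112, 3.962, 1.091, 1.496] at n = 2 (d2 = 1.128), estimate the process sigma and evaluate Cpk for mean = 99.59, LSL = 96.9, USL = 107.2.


R_bar = (0.339 + 0.371 + 3.112 + 3.962 + 1.091 + 1.496) / 6 = 1.7285
sigma = R_bar / d2 = 1.7285 / 1.128 = 1.5323582
Cp = (USL - LSL)/(6*sigma) = (107.2 - 96.9)/(6*1.5323582) = 1.1203
Cpu = (107.2 - 99.59)/(3*1.5323582) = 1.6554
Cpl = (99.59 - 96.9)/(3*1.5323582) = 0.5852
Cpk = min(Cpu, Cpl) = 0.5852

0.5852


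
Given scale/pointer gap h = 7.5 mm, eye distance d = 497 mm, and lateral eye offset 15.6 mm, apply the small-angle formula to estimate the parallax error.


error = h * offset / d
= 7.5 * 15.6 / 497
= 0.2354

0.2354


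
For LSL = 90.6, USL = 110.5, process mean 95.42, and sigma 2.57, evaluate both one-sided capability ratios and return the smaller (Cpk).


Cpu = (USL - mean) / (3*sigma) = (110.5 - 95.42) / (3*2.57) = 1.9559
Cpl = (mean - LSL) / (3*sigma) = (95.42 - 90.6) / (3*2.57) = 0.6252
Cpk = min(Cpu, Cpl) = 0.6252

0.6252


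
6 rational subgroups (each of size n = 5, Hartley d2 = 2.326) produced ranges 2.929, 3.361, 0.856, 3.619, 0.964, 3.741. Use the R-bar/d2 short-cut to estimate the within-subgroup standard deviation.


R_bar = (2.929 + 3.361 + 0.856 + 3.619 + 0.964 + 3.741) / 6
R_bar = 15.47 / 6 = 2.5783333
sigma_hat = R_bar / d2 = 2.5783333 / 2.326 = 1.1085

1.1085


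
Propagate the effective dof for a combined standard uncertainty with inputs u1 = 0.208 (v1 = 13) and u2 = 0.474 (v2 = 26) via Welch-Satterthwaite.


uc = sqrt(u1^2 + u2^2) = sqrt(0.208^2 + 0.474^2) = 0.51762921
v_eff = uc^4 / (u1^4/v1 + u2^4/v2)
= 0.51762921^4 / (0.208^4/13 + 0.474^4/26)
= 0.071791843 / 0.0020854943
v_eff = 34.4244

34.4244


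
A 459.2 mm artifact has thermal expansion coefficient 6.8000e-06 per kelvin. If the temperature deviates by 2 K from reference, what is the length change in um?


dL = L * alpha * dT
= 459.2 * 6.8000e-06 * 2
= 0.0062451 mm
dL_um = 0.0062451 * 1000 = 6.2451 um

6.2451


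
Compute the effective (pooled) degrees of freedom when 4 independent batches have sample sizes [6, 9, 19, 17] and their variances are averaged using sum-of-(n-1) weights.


nu = sum_i (n_i - 1)
nu = ((6 - 1) + (9 - 1) + (19 - 1) + (17 - 1))
nu = 5 + 8 + 18 + 16
nu = 47

47


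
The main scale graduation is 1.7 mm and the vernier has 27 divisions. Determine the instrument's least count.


LC = MSD / n_div
= 1.7 / 27
= 0.0630

0.0630


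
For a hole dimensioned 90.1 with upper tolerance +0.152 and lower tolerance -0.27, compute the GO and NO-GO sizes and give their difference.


GO = nominal - lower_tol (smallest hole = maximum material condition)
GO = 90.1 - 0.27 = 89.83
NO-GO = nominal + upper_tol (largest hole = least material condition)
NO-GO = 90.1 + 0.152 = 90.252
spread = NO-GO - GO = 90.252 - 89.83 = 0.4220

0.4220


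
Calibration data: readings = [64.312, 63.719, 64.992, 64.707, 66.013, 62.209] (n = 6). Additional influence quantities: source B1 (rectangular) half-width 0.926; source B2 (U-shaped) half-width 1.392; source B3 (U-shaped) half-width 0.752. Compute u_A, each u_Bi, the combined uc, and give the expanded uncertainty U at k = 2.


mean = (64.312 + 63.719 + 64.992 + 64.707 + 66.013 + 62.209) / 6 = 64.32533333
s = sqrt(sum((x - mean)^2)/(n-1)) = 1.2872465
u_A = s / sqrt(n) = 1.2872465 / sqrt(6) = 0.52551618
u_B1 = 0.926 / sqrt(3) = 0.53462635
u_B2 = 1.392 / sqrt(2) = 0.98429264
u_B3 = 0.752 / sqrt(2) = 0.5317443
uc = sqrt(0.52551618^2 + 0.53462635^2 + 0.98429264^2 + 0.5317443^2) = 1.346691
U = k * uc = 2 * 1.346691
U = 2.6934

2.6934


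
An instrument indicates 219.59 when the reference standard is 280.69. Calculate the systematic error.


Systematic error = measured - true
= 219.59 - 280.69
= -61.1000

-61.1000


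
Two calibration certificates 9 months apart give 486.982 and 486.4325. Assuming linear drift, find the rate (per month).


rate = (v2 - v1) / months
= (486.4325 - 486.982) / 9
= -0.5495 / 9
= -0.0611

-0.0611


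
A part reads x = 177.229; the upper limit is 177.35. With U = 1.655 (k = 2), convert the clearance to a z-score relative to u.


u = U / k = 1.655 / 2 = 0.8275
margin = |USL - x| = |177.35 - 177.229| = 0.121
z = margin / u = 0.121 / 0.8275
z = 0.1462

0.1462


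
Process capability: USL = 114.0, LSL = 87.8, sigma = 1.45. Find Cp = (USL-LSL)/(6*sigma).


Cp = (USL - LSL) / (6 * sigma)
= (114.0 - 87.8) / (6 * 1.45)
= 26.2000 / 8.7000
= 3.0115

3.0115


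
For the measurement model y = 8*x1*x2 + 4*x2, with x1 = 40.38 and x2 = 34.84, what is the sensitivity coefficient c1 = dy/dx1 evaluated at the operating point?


y = 8*x1*x2 + 4*x2
dy/dx1 = 8*x2
Evaluate at x2 = 34.84: c1 = 8 * 34.84
c1 = 278.7200

278.7200


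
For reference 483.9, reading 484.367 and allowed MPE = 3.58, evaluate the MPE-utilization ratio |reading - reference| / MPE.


e = indication - reference = 484.367 - 483.9 = 0.4670
|e| = 0.4670
ratio = |e| / MPE = 0.4670 / 3.58
ratio = 0.1304

0.1304


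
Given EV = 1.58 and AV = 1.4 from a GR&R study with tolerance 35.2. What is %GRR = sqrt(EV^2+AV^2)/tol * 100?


GRR = sqrt(EV^2 + AV^2) = sqrt(1.58^2 + 1.4^2) = 2.1110187
%GRR = GRR / tol * 100 = 2.1110187 / 35.2 * 100
%GRR = 5.9972

5.9972


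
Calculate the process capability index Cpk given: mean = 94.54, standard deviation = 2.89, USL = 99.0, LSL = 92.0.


Cpu = (USL - mean) / (3*sigma) = (99.0 - 94.54) / (3*2.89) = 0.5144
Cpl = (mean - LSL) / (3*sigma) = (94.54 - 92.0) / (3*2.89) = 0.2930
Cpk = min(Cpu, Cpl) = 0.2930

0.2930


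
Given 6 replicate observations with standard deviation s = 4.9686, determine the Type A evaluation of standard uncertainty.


u_A = s / sqrt(n)
u_A = 4.9686 / sqrt(6)
u_A = 4.9686 / 2.4494897
u_A = 2.0284

2.0284


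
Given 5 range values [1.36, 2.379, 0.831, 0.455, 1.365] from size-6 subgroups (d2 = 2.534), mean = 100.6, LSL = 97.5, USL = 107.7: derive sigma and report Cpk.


R_bar = (1.36 + 2.379 + 0.831 + 0.455 + 1.365) / 5 = 1.278
sigma = R_bar / d2 = 1.278 / 2.534 = 0.50434096
Cp = (USL - LSL)/(6*sigma) = (107.7 - 97.5)/(6*0.50434096) = 3.3707
Cpu = (107.7 - 100.6)/(3*0.50434096) = 4.6926
Cpl = (100.6 - 97.5)/(3*0.50434096) = 2.0489
Cpk = min(Cpu, Cpl) = 2.0489

2.0489


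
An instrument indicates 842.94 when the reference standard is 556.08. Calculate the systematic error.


Systematic error = measured - true
= 842.94 - 556.08
= 286.8600

286.8600


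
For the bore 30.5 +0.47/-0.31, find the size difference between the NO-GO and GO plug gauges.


GO = nominal - lower_tol (smallest hole = maximum material condition)
GO = 30.5 - 0.31 = 30.19
NO-GO = nominal + upper_tol (largest hole = least material condition)
NO-GO = 30.5 + 0.47 = 30.97
spread = NO-GO - GO = 30.97 - 30.19 = 0.7800

0.7800


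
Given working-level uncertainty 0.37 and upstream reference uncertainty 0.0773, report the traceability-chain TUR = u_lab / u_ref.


TUR = u_lab / u_ref
= 0.37 / 0.0773
= 4.7865

4.7865


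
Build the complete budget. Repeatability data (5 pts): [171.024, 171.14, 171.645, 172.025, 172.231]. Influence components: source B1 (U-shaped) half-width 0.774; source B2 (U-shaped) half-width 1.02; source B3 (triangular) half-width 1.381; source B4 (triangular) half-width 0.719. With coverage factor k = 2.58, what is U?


mean = (171.024 + 171.14 + 171.645 + 172.025 + 172.231) / 5 = 171.613
s = sqrt(sum((x - mean)^2)/(n-1)) = 0.52993915
u_A = s / sqrt(n) = 0.52993915 / sqrt(5) = 0.23699599
u_B1 = 0.774 / sqrt(2) = 0.54730065
u_B2 = 1.02 / sqrt(2) = 0.72124892
u_B3 = 1.381 / sqrt(6) = 0.56379089
u_B4 = 0.719 / sqrt(6) = 0.29353052
uc = sqrt(0.23699599^2 + 0.54730065^2 + 0.72124892^2 + 0.56379089^2 + 0.29353052^2) = 1.1313379
U = k * uc = 2.58 * 1.1313379
U = 2.9189

2.9189


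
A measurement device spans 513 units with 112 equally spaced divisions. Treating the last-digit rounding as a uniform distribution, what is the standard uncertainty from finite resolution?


resolution = range / divisions
resolution = 513 / 112 = 4.5803571
u_res = resolution / (2*sqrt(3))
u_res = 4.5803571 / 3.4641016
u_res = 1.3222

1.3222


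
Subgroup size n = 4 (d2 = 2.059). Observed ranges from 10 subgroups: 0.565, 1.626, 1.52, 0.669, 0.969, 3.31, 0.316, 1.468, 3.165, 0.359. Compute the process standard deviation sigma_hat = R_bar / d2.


R_bar = (0.565 + 1.626 + 1.52 + 0.669 + 0.969 + 3.31 + 0.316 + 1.468 + 3.165 + 0.359) / 10
R_bar = 13.967 / 10 = 1.3967
sigma_hat = R_bar / d2 = 1.3967 / 2.059 = 0.6783

0.6783


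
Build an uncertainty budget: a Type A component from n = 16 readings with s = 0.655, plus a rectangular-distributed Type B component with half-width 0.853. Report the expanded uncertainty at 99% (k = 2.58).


u_A = s / sqrt(n) = 0.655 / sqrt(16) = 0.16375
u_B = half_width / sqrt(3) = 0.853 / sqrt(3) = 0.49247978
uc = sqrt(u_A^2 + u_B^2) = sqrt(0.16375^2 + 0.49247978^2) = 0.51898978
U = k * uc = 2.58 * 0.51898978
U = 1.3390

1.3390


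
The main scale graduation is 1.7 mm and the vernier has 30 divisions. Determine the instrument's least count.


LC = MSD / n_div
= 1.7 / 30
= 0.0567

0.0567


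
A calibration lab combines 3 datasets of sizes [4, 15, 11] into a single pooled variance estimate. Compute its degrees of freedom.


nu = sum_i (n_i - 1)
nu = ((4 - 1) + (15 - 1) + (11 - 1))
nu = 3 + 14 + 10
nu = 27

27


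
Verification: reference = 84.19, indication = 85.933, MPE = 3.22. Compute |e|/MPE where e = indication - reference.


e = indication - reference = 85.933 - 84.19 = 1.7430
|e| = 1.7430
ratio = |e| / MPE = 1.7430 / 3.22
ratio = 0.5413

0.5413


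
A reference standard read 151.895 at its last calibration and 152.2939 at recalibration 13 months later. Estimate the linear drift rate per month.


rate = (v2 - v1) / months
= (152.2939 - 151.895) / 13
= 0.3989 / 13
= 0.0307

0.0307


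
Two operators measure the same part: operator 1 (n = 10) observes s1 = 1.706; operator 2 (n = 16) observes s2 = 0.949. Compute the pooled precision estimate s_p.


s_p = sqrt(((n1-1)*s1^2 + (n2-1)*s2^2) / (n1+n2-2))
numerator = (10-1)*1.706^2 + (16-1)*0.949^2 = 26.193924 + 13.509015 = 39.702939
denominator = 10 + 16 - 2 = 24
s_p^2 = 39.702939 / 24 = 1.6542891
s_p = sqrt(1.6542891) = 1.2862

1.2862


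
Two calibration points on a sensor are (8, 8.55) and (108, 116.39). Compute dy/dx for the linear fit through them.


slope = (y2 - y1) / (x2 - x1)
= (116.39 - 8.55) / (108 - 8)
= 107.8400 / 100
= 1.0784

1.0784


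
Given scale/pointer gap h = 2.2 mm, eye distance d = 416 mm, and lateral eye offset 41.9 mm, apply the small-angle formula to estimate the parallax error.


error = h * offset / d
= 2.2 * 41.9 / 416
= 0.2216

0.2216


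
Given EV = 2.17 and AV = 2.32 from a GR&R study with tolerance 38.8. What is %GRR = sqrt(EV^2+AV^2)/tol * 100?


GRR = sqrt(EV^2 + AV^2) = sqrt(2.17^2 + 2.32^2) = 3.1766807
%GRR = GRR / tol * 100 = 3.1766807 / 38.8 * 100
%GRR = 8.1873

8.1873


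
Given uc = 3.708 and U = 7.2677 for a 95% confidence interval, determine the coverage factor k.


k = U / uc
k = 7.2677 / 3.708
k = 1.96

1.96


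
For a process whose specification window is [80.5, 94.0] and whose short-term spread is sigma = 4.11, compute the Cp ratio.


Cp = (USL - LSL) / (6 * sigma)
= (94.0 - 80.5) / (6 * 4.11)
= 13.5000 / 24.6600
= 0.5474

0.5474


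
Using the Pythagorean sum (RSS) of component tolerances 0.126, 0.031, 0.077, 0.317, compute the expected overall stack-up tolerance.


RSS = sqrt(0.126^2 + 0.031^2 + 0.077^2 + 0.317^2)
= sqrt(0.123255)
= 0.3511

0.3511


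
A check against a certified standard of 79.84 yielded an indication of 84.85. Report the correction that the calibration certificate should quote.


Correction = standard - reading
= 79.84 - 84.85
= -5.0100

-5.0100


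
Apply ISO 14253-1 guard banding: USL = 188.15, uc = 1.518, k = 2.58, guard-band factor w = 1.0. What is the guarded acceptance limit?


U = k * uc = 2.58 * 1.518 = 3.91644
guard band g = w * U = 1.0 * 3.91644 = 3.91644
AL = USL - g = 188.15 - 3.91644
AL = 184.2336

184.2336


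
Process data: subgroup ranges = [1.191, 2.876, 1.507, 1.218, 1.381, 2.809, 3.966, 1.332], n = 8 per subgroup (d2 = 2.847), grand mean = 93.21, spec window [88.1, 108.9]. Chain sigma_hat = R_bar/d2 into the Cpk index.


R_bar = (1.191 + 2.876 + 1.507 + 1.218 + 1.381 + 2.809 + 3.966 + 1.332) / 8 = 2.035
sigma = R_bar / d2 = 2.035 / 2.847 = 0.7147875
Cp = (USL - LSL)/(6*sigma) = (108.9 - 88.1)/(6*0.7147875) = 4.8499
Cpu = (108.9 - 93.21)/(3*0.7147875) = 7.3169
Cpl = (93.21 - 88.1)/(3*0.7147875) = 2.3830
Cpk = min(Cpu, Cpl) = 2.3830

2.3830


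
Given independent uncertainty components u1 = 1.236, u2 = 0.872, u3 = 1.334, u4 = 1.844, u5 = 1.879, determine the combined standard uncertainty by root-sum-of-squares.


uc = sqrt(1.236^2 + 0.872^2 + 1.334^2 + 1.844^2 + 1.879^2)
uc = sqrt(10.998613)
uc = 3.3164

3.3164


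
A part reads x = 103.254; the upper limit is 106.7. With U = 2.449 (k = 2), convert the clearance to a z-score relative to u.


u = U / k = 2.449 / 2 = 1.2245
margin = |USL - x| = |106.7 - 103.254| = 3.446
z = margin / u = 3.446 / 1.2245
z = 2.8142

2.8142


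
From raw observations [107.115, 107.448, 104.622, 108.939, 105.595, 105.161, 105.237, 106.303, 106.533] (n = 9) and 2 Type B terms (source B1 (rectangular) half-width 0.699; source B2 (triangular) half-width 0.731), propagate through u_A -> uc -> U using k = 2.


mean = (107.115 + 107.448 + 104.622 + 108.939 + 105.595 + 105.161 + 105.237 + 106.303 + 106.533) / 9 = 106.3281111
s = sqrt(sum((x - mean)^2)/(n-1)) = 1.3570941
u_A = s / sqrt(n) = 1.3570941 / sqrt(9) = 0.4523647
u_B1 = 0.699 / sqrt(3) = 0.40356784
u_B2 = 0.731 / sqrt(6) = 0.2984295
uc = sqrt(0.4523647^2 + 0.40356784^2 + 0.2984295^2) = 0.67569297
U = k * uc = 2 * 0.67569297
U = 1.3514

1.3514


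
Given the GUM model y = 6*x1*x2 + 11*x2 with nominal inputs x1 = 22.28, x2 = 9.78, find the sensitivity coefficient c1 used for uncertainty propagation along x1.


y = 6*x1*x2 + 11*x2
dy/dx1 = 6*x2
Evaluate at x2 = 9.78: c1 = 6 * 9.78
c1 = 58.6800

58.6800


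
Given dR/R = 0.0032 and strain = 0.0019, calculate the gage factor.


GF = (dR/R) / epsilon
= 0.0032 / 0.0019
= 1.6842

1.6842


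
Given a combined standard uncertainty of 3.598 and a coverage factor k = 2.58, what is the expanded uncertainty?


U = k * uc
U = 2.58 * 3.598
U = 9.2828

9.2828


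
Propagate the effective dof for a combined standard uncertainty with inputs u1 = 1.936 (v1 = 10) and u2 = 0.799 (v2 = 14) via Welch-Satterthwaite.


uc = sqrt(u1^2 + u2^2) = sqrt(1.936^2 + 0.799^2) = 2.0943966
v_eff = uc^4 / (u1^4/v1 + u2^4/v2)
= 2.0943966^4 / (1.936^4/10 + 0.799^4/14)
= 19.241357 / 1.4339335
v_eff = 13.4186

13.4186


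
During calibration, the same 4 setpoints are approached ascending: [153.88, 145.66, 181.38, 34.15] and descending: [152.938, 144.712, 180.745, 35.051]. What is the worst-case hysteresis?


|153.88 - 152.938| = 0.9420
|145.66 - 144.712| = 0.9480
|181.38 - 180.745| = 0.6350
|34.15 - 35.051| = 0.9010
hysteresis = max(diffs) = 0.9480

0.9480


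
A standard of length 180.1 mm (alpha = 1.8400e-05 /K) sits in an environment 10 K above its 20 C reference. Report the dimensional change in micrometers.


dL = L * alpha * dT
= 180.1 * 1.8400e-05 * 10
= 0.0331384 mm
dL_um = 0.0331384 * 1000 = 33.1384 um

33.1384


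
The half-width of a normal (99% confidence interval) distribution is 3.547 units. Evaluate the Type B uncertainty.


u_B = half_width / 2.576
u_B = 3.547 / 2.576
u_B = 1.3769

1.3769


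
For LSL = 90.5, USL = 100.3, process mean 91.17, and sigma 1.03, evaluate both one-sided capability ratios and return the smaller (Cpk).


Cpu = (USL - mean) / (3*sigma) = (100.3 - 91.17) / (3*1.03) = 2.9547
Cpl = (mean - LSL) / (3*sigma) = (91.17 - 90.5) / (3*1.03) = 0.2168
Cpk = min(Cpu, Cpl) = 0.2168

0.2168


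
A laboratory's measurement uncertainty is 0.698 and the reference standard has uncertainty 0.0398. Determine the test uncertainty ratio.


TUR = u_lab / u_ref
= 0.698 / 0.0398
= 17.5377

17.5377


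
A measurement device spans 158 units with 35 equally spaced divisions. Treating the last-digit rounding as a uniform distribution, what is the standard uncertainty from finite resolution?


resolution = range / divisions
resolution = 158 / 35 = 4.5142857
u_res = resolution / (2*sqrt(3))
u_res = 4.5142857 / 3.4641016
u_res = 1.3032

1.3032


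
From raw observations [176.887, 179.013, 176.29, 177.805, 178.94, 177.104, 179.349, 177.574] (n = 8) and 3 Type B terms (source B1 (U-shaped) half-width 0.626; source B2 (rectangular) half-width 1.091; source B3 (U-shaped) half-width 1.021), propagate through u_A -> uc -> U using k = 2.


mean = (176.887 + 179.013 + 176.29 + 177.805 + 178.94 + 177.104 + 179.349 + 177.574) / 8 = 177.87025
s = sqrt(sum((x - mean)^2)/(n-1)) = 1.1199538
u_A = s / sqrt(n) = 1.1199538 / sqrt(8) = 0.39596346
u_B1 = 0.626 / sqrt(2) = 0.44264885
u_B2 = 1.091 / sqrt(3) = 0.62988914
u_B3 = 1.021 / sqrt(2) = 0.72195602
uc = sqrt(0.39596346^2 + 0.44264885^2 + 0.62988914^2 + 0.72195602^2) = 1.1272559
U = k * uc = 2 * 1.1272559
U = 2.2545

2.2545


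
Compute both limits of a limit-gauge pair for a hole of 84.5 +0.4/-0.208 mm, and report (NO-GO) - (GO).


GO = nominal - lower_tol (smallest hole = maximum material condition)
GO = 84.5 - 0.208 = 84.292
NO-GO = nominal + upper_tol (largest hole = least material condition)
NO-GO = 84.5 + 0.4 = 84.9
spread = NO-GO - GO = 84.9 - 84.292 = 0.6080

0.6080


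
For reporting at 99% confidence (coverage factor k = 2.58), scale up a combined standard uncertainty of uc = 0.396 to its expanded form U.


U = k * uc
U = 2.58 * 0.396
U = 1.0217

1.0217


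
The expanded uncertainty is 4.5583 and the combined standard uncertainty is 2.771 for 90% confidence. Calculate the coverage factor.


k = U / uc
k = 4.5583 / 2.771
k = 1.645

1.645


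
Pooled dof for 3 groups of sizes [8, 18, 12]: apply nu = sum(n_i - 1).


nu = sum_i (n_i - 1)
nu = ((8 - 1) + (18 - 1) + (12 - 1))
nu = 7 + 17 + 11
nu = 35

35


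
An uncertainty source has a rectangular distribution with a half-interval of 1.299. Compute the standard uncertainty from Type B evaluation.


u_B = half_width / sqrt(3)
u_B = 1.299 / 1.7320508
u_B = 0.7500

0.7500


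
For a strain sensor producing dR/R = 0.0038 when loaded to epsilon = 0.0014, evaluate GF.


GF = (dR/R) / epsilon
= 0.0038 / 0.0014
= 2.7143

2.7143


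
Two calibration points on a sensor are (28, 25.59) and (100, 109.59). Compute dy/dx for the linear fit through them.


slope = (y2 - y1) / (x2 - x1)
= (109.59 - 25.59) / (100 - 28)
= 84.0000 / 72
= 1.1667

1.1667


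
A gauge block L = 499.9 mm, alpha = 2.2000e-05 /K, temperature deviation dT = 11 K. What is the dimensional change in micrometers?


dL = L * alpha * dT
= 499.9 * 2.2000e-05 * 11
= 0.1209758 mm
dL_um = 0.1209758 * 1000 = 120.9758 um

120.9758


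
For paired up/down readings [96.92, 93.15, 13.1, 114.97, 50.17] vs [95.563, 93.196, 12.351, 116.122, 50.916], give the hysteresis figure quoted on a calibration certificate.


|96.92 - 95.563| = 1.3570
|93.15 - 93.196| = 0.0460
|13.1 - 12.351| = 0.7490
|114.97 - 116.122| = 1.1520
|50.17 - 50.916| = 0.7460
hysteresis = max(diffs) = 1.3570

1.3570


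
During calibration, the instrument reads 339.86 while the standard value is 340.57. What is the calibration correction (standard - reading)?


Correction = standard - reading
= 340.57 - 339.86
= 0.7100

0.7100


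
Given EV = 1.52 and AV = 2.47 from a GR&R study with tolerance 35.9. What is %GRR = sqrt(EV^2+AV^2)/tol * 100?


GRR = sqrt(EV^2 + AV^2) = sqrt(1.52^2 + 2.47^2) = 2.9002241
%GRR = GRR / tol * 100 = 2.9002241 / 35.9 * 100
%GRR = 8.0786

8.0786


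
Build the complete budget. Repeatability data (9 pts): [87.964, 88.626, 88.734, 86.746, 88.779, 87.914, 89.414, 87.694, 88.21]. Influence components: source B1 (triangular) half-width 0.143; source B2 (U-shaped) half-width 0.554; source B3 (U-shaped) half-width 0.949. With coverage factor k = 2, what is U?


mean = (87.964 + 88.626 + 88.734 + 86.746 + 88.779 + 87.914 + 89.414 + 87.694 + 88.21) / 9 = 88.23122222
s = sqrt(sum((x - mean)^2)/(n-1)) = 0.7725477
u_A = s / sqrt(n) = 0.7725477 / sqrt(9) = 0.2575159
u_B1 = 0.143 / sqrt(6) = 0.058379506
u_B2 = 0.554 / sqrt(2) = 0.39173716
u_B3 = 0.949 / sqrt(2) = 0.67104434
uc = sqrt(0.2575159^2 + 0.058379506^2 + 0.39173716^2 + 0.67104434^2) = 0.82065895
U = k * uc = 2 * 0.82065895
U = 1.6413

1.6413


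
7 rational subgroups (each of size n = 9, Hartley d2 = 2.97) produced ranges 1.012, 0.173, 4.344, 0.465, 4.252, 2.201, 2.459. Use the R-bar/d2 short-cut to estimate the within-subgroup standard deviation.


R_bar = (1.012 + 0.173 + 4.344 + 0.465 + 4.252 + 2.201 + 2.459) / 7
R_bar = 14.906 / 7 = 2.1294286
sigma_hat = R_bar / d2 = 2.1294286 / 2.97 = 0.7170

0.7170


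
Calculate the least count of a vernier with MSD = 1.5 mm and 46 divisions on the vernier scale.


LC = MSD / n_div
= 1.5 / 46
= 0.0326

0.0326


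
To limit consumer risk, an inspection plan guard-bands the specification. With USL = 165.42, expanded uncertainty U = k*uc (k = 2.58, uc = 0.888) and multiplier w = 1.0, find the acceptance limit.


U = k * uc = 2.58 * 0.888 = 2.29104
guard band g = w * U = 1.0 * 2.29104 = 2.29104
AL = USL - g = 165.42 - 2.29104
AL = 163.1290

163.1290


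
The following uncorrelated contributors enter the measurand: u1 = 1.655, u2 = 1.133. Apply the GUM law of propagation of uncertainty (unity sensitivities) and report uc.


uc = sqrt(1.655^2 + 1.133^2)
uc = sqrt(4.022714)
uc = 2.0057

2.0057
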